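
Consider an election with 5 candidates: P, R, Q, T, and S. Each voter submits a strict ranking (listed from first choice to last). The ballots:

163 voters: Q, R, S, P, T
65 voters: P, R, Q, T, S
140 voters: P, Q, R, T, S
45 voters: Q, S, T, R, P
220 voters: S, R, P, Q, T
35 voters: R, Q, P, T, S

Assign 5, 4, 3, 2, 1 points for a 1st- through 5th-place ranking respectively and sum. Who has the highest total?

P: 163·2 + 65·5 + 140·5 + 45·1 + 220·3 + 35·3 = 2161
R: 163·4 + 65·4 + 140·3 + 45·2 + 220·4 + 35·5 = 2477
Q: 163·5 + 65·3 + 140·4 + 45·5 + 220·2 + 35·4 = 2375
T: 163·1 + 65·2 + 140·2 + 45·3 + 220·1 + 35·2 = 998
S: 163·3 + 65·1 + 140·1 + 45·4 + 220·5 + 35·1 = 2009
R has the highest Borda score (2477).

R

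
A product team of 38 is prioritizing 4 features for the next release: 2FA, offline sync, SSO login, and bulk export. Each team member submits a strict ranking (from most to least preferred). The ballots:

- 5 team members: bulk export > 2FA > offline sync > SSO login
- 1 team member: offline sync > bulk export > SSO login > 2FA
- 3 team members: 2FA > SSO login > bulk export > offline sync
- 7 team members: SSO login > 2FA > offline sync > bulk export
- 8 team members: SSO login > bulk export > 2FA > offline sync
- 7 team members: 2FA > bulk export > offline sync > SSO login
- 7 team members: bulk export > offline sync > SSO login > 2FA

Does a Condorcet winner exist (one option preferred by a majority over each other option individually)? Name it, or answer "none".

bulk export vs 2FA: 21–17 for bulk export.
bulk export vs offline sync: 30–8 for bulk export.
bulk export vs SSO login: 20–18 for bulk export.
bulk export beats every other option head-to-head.

bulk export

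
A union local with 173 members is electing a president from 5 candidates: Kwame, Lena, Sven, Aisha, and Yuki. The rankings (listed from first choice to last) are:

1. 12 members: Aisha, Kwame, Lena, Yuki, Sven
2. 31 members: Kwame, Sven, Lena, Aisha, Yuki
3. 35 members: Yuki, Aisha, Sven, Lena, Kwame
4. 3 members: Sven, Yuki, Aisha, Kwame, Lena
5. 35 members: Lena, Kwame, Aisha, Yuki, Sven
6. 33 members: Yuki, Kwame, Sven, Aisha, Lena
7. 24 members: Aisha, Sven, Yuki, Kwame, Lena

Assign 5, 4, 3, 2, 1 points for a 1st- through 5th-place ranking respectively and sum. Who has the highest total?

Kwame

Kwame: 12·4 + 31·5 + 35·1 + 3·2 + 35·4 + 33·4 + 24·2 = 564
Lena: 12·3 + 31·3 + 35·2 + 3·1 + 35·5 + 33·1 + 24·1 = 434
Sven: 12·1 + 31·4 + 35·3 + 3·5 + 35·1 + 33·3 + 24·4 = 486
Aisha: 12·5 + 31·2 + 35·4 + 3·3 + 35·3 + 33·2 + 24·5 = 562
Yuki: 12·2 + 31·1 + 35·5 + 3·4 + 35·2 + 33·5 + 24·3 = 549
Kwame has the highest Borda score (564).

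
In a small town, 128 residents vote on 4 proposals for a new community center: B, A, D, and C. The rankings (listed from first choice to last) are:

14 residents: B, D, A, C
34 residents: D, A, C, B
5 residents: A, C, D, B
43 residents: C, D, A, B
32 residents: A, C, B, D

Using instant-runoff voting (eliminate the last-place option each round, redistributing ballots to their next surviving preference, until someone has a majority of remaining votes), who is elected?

Round 1: B 14, A 37, D 34, C 43. Eliminate B.
Round 2: A 37, D 48, C 43. Eliminate A.
Round 3: D 48, C 80. C has a majority.

C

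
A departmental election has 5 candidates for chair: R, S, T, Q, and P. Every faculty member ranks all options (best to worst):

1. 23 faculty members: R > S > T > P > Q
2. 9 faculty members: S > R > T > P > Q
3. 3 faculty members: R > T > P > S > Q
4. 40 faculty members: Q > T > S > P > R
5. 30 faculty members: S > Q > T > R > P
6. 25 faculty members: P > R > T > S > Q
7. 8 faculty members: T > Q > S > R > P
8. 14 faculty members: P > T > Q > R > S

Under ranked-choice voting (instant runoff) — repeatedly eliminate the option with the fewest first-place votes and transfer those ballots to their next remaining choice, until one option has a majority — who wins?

S

Round 1: R 26, S 39, T 8, Q 40, P 39. Eliminate T.
Round 2: R 26, S 39, Q 48, P 39. Eliminate R.
Round 3: S 62, Q 48, P 42. Eliminate P.
Round 4: S 90, Q 62. S has a majority.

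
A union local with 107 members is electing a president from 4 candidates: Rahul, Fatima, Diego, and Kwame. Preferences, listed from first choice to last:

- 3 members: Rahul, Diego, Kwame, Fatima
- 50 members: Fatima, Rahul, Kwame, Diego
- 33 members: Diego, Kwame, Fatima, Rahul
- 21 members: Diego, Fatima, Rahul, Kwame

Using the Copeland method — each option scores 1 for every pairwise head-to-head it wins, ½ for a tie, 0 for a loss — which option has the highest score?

Rahul: beats Kwame; loses to Fatima and Diego → score 1.
Fatima: beats Rahul and Kwame; loses to Diego → score 2.
Diego: beats Rahul, Fatima, and Kwame → score 3.
Kwame: loses to Rahul, Fatima, and Diego → score 0.
Diego has the best pairwise record.

Diego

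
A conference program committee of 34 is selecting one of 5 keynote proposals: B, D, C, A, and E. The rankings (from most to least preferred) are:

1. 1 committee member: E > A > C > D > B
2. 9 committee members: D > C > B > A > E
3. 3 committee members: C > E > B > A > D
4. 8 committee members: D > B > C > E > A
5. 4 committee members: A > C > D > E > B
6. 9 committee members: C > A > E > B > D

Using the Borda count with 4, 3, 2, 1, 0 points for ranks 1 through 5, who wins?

C

B: 1·0 + 9·2 + 3·2 + 8·3 + 4·0 + 9·1 = 57
D: 1·1 + 9·4 + 3·0 + 8·4 + 4·2 + 9·0 = 77
C: 1·2 + 9·3 + 3·4 + 8·2 + 4·3 + 9·4 = 105
A: 1·3 + 9·1 + 3·1 + 8·0 + 4·4 + 9·3 = 58
E: 1·4 + 9·0 + 3·3 + 8·1 + 4·1 + 9·2 = 43
C has the highest Borda score (105).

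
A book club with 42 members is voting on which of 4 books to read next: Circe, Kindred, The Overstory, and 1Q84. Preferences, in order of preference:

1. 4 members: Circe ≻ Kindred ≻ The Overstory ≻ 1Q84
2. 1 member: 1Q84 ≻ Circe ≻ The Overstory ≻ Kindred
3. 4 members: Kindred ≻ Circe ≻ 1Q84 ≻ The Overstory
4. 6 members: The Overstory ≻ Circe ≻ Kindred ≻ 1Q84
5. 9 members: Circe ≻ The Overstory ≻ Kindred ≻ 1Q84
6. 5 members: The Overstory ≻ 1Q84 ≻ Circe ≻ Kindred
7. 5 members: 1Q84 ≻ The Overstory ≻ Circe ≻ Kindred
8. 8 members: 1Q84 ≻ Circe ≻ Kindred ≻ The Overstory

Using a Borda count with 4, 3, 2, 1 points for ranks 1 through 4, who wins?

Circe: 4·4 + 1·3 + 4·3 + 6·3 + 9·4 + 5·2 + 5·2 + 8·3 = 129
Kindred: 4·3 + 1·1 + 4·4 + 6·2 + 9·2 + 5·1 + 5·1 + 8·2 = 85
The Overstory: 4·2 + 1·2 + 4·1 + 6·4 + 9·3 + 5·4 + 5·3 + 8·1 = 108
1Q84: 4·1 + 1·4 + 4·2 + 6·1 + 9·1 + 5·3 + 5·4 + 8·4 = 98
Circe has the highest Borda score (129).

Circe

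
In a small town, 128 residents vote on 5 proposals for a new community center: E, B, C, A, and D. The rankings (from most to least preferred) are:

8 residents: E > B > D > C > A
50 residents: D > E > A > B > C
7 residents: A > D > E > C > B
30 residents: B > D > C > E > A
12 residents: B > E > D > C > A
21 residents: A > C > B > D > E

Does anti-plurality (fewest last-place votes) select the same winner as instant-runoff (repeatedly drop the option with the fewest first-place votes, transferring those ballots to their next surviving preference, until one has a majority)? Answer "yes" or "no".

Anti-plurality — last-place votes: E 21, B 7, C 50, A 50, D 0. Winner: D.
Instant-runoff — R1 E 8, B 42, C 0, A 28, D 50 (C out); R2 E 8, B 42, A 28, D 50 (E out); R3 B 50, A 28, D 50 (A out); R4 B 71, D 57 (B winner). Winner: B.
The two methods disagree.

no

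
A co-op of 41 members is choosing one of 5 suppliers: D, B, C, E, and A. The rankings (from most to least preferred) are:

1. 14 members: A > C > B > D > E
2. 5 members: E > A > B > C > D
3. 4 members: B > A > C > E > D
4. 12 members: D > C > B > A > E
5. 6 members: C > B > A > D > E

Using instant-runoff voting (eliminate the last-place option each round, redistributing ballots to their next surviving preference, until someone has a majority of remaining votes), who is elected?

Round 1: D 12, B 4, C 6, E 5, A 14. Eliminate B.
Round 2: D 12, C 6, E 5, A 18. Eliminate E.
Round 3: D 12, C 6, A 23. A has a majority.

A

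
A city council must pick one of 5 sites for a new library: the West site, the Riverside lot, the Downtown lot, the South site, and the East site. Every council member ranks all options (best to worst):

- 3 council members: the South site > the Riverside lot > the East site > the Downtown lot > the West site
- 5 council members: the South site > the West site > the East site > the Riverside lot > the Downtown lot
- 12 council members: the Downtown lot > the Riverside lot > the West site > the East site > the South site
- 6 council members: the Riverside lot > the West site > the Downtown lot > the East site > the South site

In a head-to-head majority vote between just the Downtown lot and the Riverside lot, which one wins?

the Riverside lot

Voters preferring the Downtown lot to the Riverside lot: 12; preferring the Riverside lot to the Downtown lot: 14.
the Riverside lot wins the head-to-head.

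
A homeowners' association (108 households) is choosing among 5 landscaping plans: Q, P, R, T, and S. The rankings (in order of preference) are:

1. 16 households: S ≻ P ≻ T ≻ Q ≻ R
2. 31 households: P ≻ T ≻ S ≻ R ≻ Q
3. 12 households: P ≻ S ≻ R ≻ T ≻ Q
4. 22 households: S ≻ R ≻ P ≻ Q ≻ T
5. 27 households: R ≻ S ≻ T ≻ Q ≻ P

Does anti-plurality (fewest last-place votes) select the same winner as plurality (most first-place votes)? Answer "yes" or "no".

Anti-plurality — last-place votes: Q 43, P 27, R 16, T 22, S 0. Winner: S.
Plurality — first-place votes: Q 0, P 43, R 27, T 0, S 38. Winner: P.
The two methods disagree.

no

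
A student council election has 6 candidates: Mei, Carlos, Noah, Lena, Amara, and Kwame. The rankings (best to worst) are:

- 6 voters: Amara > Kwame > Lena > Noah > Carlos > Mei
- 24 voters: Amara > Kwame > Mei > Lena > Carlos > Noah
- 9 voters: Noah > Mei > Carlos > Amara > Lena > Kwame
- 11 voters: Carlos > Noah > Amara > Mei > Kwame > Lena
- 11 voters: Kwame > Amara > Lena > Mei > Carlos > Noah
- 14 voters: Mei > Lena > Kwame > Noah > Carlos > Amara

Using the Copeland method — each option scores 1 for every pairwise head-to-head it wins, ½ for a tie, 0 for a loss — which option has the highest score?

Amara

Mei: beats Carlos, Noah, and Lena; loses to Amara and Kwame → score 3.
Carlos: beats Noah; loses to Mei, Lena, Amara, and Kwame → score 1.
Noah: loses to Mei, Carlos, Lena, Amara, and Kwame → score 0.
Lena: beats Carlos and Noah; loses to Mei, Amara, and Kwame → score 2.
Amara: beats Mei, Carlos, Noah, Lena, and Kwame → score 5.
Kwame: beats Mei, Carlos, Noah, and Lena; loses to Amara → score 4.
Amara has the best pairwise record.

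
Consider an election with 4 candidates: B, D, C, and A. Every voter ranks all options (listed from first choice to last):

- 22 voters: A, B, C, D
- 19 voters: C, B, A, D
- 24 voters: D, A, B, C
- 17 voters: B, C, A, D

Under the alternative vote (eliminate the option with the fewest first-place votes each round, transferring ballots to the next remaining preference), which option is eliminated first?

B

Round 1: B 17, D 24, C 19, A 22. Eliminate B.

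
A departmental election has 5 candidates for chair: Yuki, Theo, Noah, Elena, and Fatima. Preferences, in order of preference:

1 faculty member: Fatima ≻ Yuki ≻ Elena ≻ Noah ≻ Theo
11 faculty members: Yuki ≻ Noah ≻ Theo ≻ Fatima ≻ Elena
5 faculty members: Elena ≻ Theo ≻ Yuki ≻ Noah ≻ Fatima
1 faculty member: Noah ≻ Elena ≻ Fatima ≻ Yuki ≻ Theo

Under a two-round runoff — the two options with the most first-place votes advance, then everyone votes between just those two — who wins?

Yuki

Round 1 first-place votes: Yuki 11, Theo 0, Noah 1, Elena 5, Fatima 1.
Yuki and Elena advance.
Runoff: Yuki is preferred to Elena by 12 voters; Elena by 6.
Yuki wins the runoff.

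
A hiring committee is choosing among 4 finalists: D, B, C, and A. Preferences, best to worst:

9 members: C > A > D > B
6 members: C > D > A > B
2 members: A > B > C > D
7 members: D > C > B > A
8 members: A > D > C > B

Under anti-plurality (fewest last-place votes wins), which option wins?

Last-place votes: D 2, B 23, C 0, A 7.
C is ranked last by the fewest voters, so C wins.

C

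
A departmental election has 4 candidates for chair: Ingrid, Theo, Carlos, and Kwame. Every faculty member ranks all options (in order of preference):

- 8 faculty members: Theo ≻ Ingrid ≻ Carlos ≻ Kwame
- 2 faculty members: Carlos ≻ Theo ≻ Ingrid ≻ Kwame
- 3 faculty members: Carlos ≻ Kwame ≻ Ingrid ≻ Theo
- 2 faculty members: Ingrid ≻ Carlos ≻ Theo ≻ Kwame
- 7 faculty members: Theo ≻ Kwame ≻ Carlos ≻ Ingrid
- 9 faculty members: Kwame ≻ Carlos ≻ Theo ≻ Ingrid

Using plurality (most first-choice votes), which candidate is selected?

First-place votes: Ingrid 2, Theo 15, Carlos 5, Kwame 9.
Theo has the most first-place votes.

Theo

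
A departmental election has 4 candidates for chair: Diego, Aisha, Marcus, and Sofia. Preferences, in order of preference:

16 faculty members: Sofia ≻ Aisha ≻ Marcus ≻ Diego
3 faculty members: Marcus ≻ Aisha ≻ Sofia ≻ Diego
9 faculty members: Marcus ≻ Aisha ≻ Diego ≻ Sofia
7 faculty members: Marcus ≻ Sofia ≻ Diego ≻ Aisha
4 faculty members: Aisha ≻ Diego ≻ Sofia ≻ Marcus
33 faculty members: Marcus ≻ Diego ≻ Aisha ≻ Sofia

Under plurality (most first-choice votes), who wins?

First-place votes: Diego 0, Aisha 4, Marcus 52, Sofia 16.
Marcus has the most first-place votes.

Marcus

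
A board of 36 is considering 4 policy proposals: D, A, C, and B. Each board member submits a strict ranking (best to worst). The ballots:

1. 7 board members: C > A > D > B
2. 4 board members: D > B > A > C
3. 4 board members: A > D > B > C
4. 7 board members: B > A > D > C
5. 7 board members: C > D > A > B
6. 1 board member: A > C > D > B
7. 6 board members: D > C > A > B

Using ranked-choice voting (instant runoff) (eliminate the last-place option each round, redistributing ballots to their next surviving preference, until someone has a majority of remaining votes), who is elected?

D

Round 1: D 10, A 5, C 14, B 7. Eliminate A.
Round 2: D 14, C 15, B 7. Eliminate B.
Round 3: D 21, C 15. D has a majority.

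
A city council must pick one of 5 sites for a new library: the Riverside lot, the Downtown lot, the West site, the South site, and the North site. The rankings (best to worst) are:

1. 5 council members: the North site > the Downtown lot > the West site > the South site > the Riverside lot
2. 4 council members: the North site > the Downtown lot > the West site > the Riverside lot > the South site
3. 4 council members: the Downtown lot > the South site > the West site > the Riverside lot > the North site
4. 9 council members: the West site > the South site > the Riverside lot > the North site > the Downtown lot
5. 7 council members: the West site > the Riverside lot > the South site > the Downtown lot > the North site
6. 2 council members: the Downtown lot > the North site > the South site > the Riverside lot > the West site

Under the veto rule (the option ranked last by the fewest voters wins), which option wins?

the West site

Last-place votes: the Riverside lot 5, the Downtown lot 9, the West site 2, the South site 4, the North site 11.
the West site is ranked last by the fewest voters, so the West site wins.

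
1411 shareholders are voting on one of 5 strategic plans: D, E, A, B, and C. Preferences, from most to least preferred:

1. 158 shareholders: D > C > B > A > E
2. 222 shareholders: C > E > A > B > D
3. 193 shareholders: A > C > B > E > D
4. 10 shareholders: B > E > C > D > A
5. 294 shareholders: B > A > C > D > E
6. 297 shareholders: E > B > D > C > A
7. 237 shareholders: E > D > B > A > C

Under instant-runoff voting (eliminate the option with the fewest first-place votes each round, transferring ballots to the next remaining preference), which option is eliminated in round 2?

A

Round 1: D 158, E 534, A 193, B 304, C 222. Eliminate D.
Round 2: E 534, A 193, B 304, C 380. Eliminate A.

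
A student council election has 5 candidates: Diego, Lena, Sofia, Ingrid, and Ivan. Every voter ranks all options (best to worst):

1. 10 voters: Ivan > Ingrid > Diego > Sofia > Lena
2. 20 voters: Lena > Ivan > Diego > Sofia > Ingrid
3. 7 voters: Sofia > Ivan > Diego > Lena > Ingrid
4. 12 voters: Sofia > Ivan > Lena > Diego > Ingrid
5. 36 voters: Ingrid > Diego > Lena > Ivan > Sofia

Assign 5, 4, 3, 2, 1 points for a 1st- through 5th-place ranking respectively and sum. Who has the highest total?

Diego: 10·3 + 20·3 + 7·3 + 12·2 + 36·4 = 279
Lena: 10·1 + 20·5 + 7·2 + 12·3 + 36·3 = 268
Sofia: 10·2 + 20·2 + 7·5 + 12·5 + 36·1 = 191
Ingrid: 10·4 + 20·1 + 7·1 + 12·1 + 36·5 = 259
Ivan: 10·5 + 20·4 + 7·4 + 12·4 + 36·2 = 278
Diego has the highest Borda score (279).

Diego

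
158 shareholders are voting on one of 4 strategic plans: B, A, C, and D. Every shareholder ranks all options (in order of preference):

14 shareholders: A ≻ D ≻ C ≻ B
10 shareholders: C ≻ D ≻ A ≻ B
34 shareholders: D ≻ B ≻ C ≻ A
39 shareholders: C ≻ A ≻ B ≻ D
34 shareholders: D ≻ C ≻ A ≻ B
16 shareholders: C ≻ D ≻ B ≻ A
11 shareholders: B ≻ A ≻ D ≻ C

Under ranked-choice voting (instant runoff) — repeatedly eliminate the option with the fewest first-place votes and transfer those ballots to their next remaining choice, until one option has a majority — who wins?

D

Round 1: B 11, A 14, C 65, D 68. Eliminate B.
Round 2: A 25, C 65, D 68. Eliminate A.
Round 3: C 65, D 93. D has a majority.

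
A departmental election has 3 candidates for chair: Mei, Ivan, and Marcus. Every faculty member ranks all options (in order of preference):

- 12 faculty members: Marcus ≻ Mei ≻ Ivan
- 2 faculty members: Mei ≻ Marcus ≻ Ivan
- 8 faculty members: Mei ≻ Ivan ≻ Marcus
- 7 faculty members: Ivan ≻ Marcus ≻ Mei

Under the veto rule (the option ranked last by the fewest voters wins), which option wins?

Last-place votes: Mei 7, Ivan 14, Marcus 8.
Mei is ranked last by the fewest voters, so Mei wins.

Mei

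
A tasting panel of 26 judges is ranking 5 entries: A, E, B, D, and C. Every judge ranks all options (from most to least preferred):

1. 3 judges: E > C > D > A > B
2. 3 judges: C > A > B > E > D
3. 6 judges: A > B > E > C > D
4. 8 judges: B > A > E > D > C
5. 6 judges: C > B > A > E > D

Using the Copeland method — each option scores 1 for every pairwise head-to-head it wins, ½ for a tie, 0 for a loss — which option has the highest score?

B

A: beats E, D, and C; loses to B → score 3.
E: beats D and C; loses to A and B → score 2.
B: beats A, E, D, and C → score 4.
D: loses to A, E, B, and C → score 0.
C: beats D; loses to A, E, and B → score 1.
B has the best pairwise record.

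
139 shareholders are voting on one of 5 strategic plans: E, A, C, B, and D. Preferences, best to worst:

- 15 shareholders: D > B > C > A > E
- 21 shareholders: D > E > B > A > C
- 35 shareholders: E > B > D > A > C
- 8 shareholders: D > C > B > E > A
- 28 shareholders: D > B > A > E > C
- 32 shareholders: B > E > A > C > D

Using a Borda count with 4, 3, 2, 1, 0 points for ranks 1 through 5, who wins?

B

E: 15·0 + 21·3 + 35·4 + 8·1 + 28·1 + 32·3 = 335
A: 15·1 + 21·1 + 35·1 + 8·0 + 28·2 + 32·2 = 191
C: 15·2 + 21·0 + 35·0 + 8·3 + 28·0 + 32·1 = 86
B: 15·3 + 21·2 + 35·3 + 8·2 + 28·3 + 32·4 = 420
D: 15·4 + 21·4 + 35·2 + 8·4 + 28·4 + 32·0 = 358
B has the highest Borda score (420).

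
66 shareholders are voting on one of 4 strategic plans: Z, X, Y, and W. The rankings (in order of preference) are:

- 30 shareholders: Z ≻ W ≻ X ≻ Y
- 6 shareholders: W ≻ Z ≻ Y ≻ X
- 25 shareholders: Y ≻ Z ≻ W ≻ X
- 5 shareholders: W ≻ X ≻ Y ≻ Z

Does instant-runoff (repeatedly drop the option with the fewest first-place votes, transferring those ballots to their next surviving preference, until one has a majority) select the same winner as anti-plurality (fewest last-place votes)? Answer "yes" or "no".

Instant-runoff — R1 Z 30, X 0, Y 25, W 11 (X out); R2 Z 30, Y 25, W 11 (W out); R3 Z 36, Y 30 (Z winner). Winner: Z.
Anti-plurality — last-place votes: Z 5, X 31, Y 30, W 0. Winner: W.
The two methods disagree.

no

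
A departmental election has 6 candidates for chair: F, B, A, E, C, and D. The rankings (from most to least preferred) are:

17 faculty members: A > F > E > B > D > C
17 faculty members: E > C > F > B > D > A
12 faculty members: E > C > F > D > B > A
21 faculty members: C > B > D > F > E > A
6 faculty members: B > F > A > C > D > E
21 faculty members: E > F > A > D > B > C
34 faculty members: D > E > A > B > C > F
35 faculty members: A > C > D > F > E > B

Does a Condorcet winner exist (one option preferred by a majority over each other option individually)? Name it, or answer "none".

none

Checking pairwise contests:
A beats F 86–77.
F beats B 102–61.
E beats A 105–58.
D beats E 96–67.
A beats C 113–50.
C beats D 91–72.
Every option loses at least one head-to-head, so there is no Condorcet winner.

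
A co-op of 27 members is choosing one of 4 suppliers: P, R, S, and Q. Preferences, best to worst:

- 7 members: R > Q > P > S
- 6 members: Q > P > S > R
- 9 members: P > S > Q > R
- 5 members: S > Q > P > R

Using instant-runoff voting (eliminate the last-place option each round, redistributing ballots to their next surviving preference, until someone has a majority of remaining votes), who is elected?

Round 1: P 9, R 7, S 5, Q 6. Eliminate S.
Round 2: P 9, R 7, Q 11. Eliminate R.
Round 3: P 9, Q 18. Q has a majority.

Q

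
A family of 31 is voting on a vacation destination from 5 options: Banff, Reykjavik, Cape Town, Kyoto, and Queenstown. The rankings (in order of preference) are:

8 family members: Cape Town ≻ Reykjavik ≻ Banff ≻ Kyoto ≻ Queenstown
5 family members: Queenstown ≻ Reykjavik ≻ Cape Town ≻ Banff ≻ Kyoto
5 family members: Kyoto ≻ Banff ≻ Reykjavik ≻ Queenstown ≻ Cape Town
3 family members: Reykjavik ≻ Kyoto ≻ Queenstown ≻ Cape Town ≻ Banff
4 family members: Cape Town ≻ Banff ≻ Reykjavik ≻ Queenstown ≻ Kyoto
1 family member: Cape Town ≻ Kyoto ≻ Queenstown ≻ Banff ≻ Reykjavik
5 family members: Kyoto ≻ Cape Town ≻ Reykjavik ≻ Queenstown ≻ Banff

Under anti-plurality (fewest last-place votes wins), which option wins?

Reykjavik

Last-place votes: Banff 8, Reykjavik 1, Cape Town 5, Kyoto 9, Queenstown 8.
Reykjavik is ranked last by the fewest voters, so Reykjavik wins.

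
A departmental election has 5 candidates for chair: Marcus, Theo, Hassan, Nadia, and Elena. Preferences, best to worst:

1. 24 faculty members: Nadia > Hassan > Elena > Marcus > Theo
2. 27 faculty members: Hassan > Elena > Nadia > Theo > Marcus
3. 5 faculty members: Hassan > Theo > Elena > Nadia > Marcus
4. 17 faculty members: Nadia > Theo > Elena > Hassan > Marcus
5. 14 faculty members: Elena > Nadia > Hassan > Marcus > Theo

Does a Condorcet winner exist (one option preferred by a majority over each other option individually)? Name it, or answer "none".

Checking pairwise contests:
Theo beats Marcus 49–38.
Hassan beats Theo 70–17.
Nadia beats Hassan 55–32.
Elena beats Nadia 46–41.
Hassan beats Elena 56–31.
Every option loses at least one head-to-head, so there is no Condorcet winner.

none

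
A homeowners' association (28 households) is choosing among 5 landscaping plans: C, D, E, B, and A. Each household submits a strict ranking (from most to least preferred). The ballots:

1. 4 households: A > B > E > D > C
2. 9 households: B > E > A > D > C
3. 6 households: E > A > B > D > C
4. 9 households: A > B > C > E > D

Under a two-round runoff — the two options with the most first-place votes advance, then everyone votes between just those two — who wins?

Round 1 first-place votes: C 0, D 0, E 6, B 9, A 13.
A and B advance.
Runoff: A is preferred to B by 19 voters; B by 9.
A wins the runoff.

A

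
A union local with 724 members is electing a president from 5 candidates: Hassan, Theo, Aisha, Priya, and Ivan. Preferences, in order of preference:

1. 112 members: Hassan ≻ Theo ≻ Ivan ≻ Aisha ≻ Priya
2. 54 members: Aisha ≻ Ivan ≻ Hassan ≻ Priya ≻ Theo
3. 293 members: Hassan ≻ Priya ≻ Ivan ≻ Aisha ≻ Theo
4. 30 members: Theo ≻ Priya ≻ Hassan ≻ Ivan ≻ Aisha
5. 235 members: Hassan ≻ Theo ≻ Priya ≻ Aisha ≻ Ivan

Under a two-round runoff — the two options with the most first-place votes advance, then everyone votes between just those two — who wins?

Hassan

Round 1 first-place votes: Hassan 640, Theo 30, Aisha 54, Priya 0, Ivan 0.
Hassan and Aisha advance.
Runoff: Hassan is preferred to Aisha by 670 voters; Aisha by 54.
Hassan wins the runoff.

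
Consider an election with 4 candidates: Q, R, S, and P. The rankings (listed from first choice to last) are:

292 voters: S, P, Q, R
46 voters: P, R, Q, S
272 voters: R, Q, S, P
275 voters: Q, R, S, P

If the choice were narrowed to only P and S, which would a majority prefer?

S

Voters preferring P to S: 46; preferring S to P: 839.
S wins the head-to-head.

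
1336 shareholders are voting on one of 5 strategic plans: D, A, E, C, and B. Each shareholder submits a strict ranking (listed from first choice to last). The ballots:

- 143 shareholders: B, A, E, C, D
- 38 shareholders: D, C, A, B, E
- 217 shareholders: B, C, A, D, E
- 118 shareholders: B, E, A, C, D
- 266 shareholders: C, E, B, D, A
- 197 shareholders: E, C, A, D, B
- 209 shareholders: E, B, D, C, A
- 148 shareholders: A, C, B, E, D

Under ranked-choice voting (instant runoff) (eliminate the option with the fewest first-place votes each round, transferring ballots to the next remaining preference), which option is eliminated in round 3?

E

Round 1: D 38, A 148, E 406, C 266, B 478. Eliminate D.
Round 2: A 148, E 406, C 304, B 478. Eliminate A.
Round 3: E 406, C 452, B 478. Eliminate E.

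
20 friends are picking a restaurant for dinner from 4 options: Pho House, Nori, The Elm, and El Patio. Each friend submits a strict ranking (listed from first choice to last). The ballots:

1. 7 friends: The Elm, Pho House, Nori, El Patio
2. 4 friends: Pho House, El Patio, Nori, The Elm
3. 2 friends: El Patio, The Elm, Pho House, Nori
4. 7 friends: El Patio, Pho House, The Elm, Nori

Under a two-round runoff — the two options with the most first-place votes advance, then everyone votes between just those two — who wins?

El Patio

Round 1 first-place votes: Pho House 4, Nori 0, The Elm 7, El Patio 9.
El Patio and The Elm advance.
Runoff: El Patio is preferred to The Elm by 13 voters; The Elm by 7.
El Patio wins the runoff.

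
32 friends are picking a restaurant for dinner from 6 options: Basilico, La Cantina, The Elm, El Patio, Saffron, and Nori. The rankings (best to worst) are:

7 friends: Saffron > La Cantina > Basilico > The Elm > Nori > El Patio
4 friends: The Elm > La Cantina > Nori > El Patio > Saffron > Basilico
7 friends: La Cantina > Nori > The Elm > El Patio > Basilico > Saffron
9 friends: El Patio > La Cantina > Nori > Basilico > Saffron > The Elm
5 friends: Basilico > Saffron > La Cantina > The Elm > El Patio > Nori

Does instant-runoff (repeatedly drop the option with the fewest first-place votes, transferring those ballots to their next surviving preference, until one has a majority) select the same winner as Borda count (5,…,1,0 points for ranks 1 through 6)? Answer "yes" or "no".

yes

Instant-runoff — R1 Basilico 5, La Cantina 7, The Elm 4, El Patio 9, Saffron 7, Nori 0 (Nori out); R2 Basilico 5, La Cantina 7, The Elm 4, El Patio 9, Saffron 7 (The Elm out); R3 Basilico 5, La Cantina 11, El Patio 9, Saffron 7 (Basilico out); R4 La Cantina 11, El Patio 9, Saffron 12 (El Patio out); R5 La Cantina 20, Saffron 12 (La Cantina winner). Winner: La Cantina.
Borda — scores: Basilico 71, La Cantina 130, The Elm 65, El Patio 72, Saffron 68, Nori 74. Winner: La Cantina.
The two methods agree.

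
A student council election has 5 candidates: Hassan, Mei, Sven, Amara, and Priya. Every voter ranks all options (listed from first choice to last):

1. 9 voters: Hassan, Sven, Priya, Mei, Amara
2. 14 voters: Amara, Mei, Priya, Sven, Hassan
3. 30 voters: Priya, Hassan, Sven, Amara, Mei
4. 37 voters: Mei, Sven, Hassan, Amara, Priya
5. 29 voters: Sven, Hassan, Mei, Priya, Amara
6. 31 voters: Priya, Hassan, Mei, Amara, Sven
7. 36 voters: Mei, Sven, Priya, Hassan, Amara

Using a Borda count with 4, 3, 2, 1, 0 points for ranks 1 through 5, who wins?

Hassan: 9·4 + 14·0 + 30·3 + 37·2 + 29·3 + 31·3 + 36·1 = 416
Mei: 9·1 + 14·3 + 30·0 + 37·4 + 29·2 + 31·2 + 36·4 = 463
Sven: 9·3 + 14·1 + 30·2 + 37·3 + 29·4 + 31·0 + 36·3 = 436
Amara: 9·0 + 14·4 + 30·1 + 37·1 + 29·0 + 31·1 + 36·0 = 154
Priya: 9·2 + 14·2 + 30·4 + 37·0 + 29·1 + 31·4 + 36·2 = 391
Mei has the highest Borda score (463).

Mei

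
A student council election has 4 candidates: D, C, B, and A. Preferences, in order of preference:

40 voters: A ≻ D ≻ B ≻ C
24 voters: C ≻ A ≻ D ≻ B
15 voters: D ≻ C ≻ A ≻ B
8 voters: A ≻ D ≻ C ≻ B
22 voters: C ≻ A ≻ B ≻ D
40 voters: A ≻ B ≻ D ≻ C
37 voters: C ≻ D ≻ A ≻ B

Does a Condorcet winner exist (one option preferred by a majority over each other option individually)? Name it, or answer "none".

Checking pairwise contests:
A beats D 134–52.
D beats C 103–83.
D beats B 124–62.
C beats A 98–88.
Every option loses at least one head-to-head, so there is no Condorcet winner.

none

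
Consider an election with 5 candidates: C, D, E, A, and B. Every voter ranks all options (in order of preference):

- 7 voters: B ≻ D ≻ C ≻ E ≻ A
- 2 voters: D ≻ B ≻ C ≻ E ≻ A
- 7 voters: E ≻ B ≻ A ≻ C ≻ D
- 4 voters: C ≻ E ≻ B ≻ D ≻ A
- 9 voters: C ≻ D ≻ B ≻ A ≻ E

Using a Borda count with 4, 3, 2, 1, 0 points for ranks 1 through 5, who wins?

B

C: 7·2 + 2·2 + 7·1 + 4·4 + 9·4 = 77
D: 7·3 + 2·4 + 7·0 + 4·1 + 9·3 = 60
E: 7·1 + 2·1 + 7·4 + 4·3 + 9·0 = 49
A: 7·0 + 2·0 + 7·2 + 4·0 + 9·1 = 23
B: 7·4 + 2·3 + 7·3 + 4·2 + 9·2 = 81
B has the highest Borda score (81).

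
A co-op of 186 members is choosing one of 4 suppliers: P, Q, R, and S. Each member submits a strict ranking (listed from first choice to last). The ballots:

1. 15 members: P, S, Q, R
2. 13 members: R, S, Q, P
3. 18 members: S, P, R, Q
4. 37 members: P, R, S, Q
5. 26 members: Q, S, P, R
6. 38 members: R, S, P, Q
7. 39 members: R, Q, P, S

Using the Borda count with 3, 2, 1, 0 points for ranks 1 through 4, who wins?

P: 15·3 + 13·0 + 18·2 + 37·3 + 26·1 + 38·1 + 39·1 = 295
Q: 15·1 + 13·1 + 18·0 + 37·0 + 26·3 + 38·0 + 39·2 = 184
R: 15·0 + 13·3 + 18·1 + 37·2 + 26·0 + 38·3 + 39·3 = 362
S: 15·2 + 13·2 + 18·3 + 37·1 + 26·2 + 38·2 + 39·0 = 275
R has the highest Borda score (362).

R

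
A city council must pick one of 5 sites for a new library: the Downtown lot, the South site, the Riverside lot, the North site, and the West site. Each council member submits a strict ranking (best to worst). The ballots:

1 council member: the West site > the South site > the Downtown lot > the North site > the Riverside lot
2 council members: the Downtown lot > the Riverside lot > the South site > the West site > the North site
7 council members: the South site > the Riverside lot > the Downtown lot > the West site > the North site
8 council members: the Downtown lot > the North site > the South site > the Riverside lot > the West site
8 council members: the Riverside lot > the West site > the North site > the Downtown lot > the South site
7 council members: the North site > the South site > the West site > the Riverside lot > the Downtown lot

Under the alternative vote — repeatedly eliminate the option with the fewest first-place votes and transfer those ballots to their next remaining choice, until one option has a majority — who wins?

Round 1: the Downtown lot 10, the South site 7, the Riverside lot 8, the North site 7, the West site 1. Eliminate the West site.
Round 2: the Downtown lot 10, the South site 8, the Riverside lot 8, the North site 7. Eliminate the North site.
Round 3: the Downtown lot 10, the South site 15, the Riverside lot 8. Eliminate the Riverside lot.
Round 4: the Downtown lot 18, the South site 15. The Downtown lot has a majority.

the Downtown lot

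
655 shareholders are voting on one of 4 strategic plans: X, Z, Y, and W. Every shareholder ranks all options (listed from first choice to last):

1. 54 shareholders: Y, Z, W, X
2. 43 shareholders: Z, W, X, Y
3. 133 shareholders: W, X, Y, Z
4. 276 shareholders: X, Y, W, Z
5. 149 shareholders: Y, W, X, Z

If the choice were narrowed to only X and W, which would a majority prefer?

Voters preferring X to W: 276; preferring W to X: 379.
W wins the head-to-head.

W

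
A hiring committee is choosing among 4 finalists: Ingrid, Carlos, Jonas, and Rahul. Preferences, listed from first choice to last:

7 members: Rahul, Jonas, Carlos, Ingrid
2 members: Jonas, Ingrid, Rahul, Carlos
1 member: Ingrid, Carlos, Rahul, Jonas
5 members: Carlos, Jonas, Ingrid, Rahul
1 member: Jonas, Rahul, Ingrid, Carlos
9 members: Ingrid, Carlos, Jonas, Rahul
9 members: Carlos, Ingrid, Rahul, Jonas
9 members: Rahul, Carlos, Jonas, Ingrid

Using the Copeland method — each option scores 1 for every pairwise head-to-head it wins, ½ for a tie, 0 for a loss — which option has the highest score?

Carlos

Ingrid: beats Rahul; loses to Carlos and Jonas → score 1.
Carlos: beats Ingrid, Jonas, and Rahul → score 3.
Jonas: beats Ingrid; loses to Carlos and Rahul → score 1.
Rahul: beats Jonas; loses to Ingrid and Carlos → score 1.
Carlos has the best pairwise record.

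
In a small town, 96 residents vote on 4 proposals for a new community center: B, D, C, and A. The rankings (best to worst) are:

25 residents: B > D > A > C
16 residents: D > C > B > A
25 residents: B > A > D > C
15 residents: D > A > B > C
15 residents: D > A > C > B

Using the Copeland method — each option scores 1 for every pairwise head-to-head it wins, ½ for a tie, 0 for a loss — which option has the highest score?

B

B: beats D, C, and A → score 3.
D: beats C and A; loses to B → score 2.
C: loses to B, D, and A → score 0.
A: beats C; loses to B and D → score 1.
B has the best pairwise record.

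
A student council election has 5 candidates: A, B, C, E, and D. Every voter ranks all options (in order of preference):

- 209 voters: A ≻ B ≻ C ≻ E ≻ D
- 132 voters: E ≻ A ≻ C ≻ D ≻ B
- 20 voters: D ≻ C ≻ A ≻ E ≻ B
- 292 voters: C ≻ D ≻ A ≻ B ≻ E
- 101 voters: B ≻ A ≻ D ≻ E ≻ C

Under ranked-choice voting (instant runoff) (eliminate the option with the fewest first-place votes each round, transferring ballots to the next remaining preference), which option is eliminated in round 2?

B

Round 1: A 209, B 101, C 292, E 132, D 20. Eliminate D.
Round 2: A 209, B 101, C 312, E 132. Eliminate B.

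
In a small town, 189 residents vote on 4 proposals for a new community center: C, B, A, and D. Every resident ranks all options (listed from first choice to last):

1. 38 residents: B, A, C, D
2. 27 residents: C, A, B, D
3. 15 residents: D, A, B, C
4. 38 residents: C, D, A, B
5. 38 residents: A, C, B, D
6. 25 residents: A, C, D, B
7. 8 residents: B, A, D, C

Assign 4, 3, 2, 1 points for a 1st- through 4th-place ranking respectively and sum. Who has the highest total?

C: 38·2 + 27·4 + 15·1 + 38·4 + 38·3 + 25·3 + 8·1 = 548
B: 38·4 + 27·2 + 15·2 + 38·1 + 38·2 + 25·1 + 8·4 = 407
A: 38·3 + 27·3 + 15·3 + 38·2 + 38·4 + 25·4 + 8·3 = 592
D: 38·1 + 27·1 + 15·4 + 38·3 + 38·1 + 25·2 + 8·2 = 343
A has the highest Borda score (592).

A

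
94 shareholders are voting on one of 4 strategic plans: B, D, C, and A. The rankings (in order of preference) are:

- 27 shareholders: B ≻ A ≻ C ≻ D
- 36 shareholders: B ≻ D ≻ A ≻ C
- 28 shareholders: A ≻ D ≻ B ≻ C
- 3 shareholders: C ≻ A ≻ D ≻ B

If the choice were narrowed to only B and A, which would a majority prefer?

B

Voters preferring B to A: 63; preferring A to B: 31.
B wins the head-to-head.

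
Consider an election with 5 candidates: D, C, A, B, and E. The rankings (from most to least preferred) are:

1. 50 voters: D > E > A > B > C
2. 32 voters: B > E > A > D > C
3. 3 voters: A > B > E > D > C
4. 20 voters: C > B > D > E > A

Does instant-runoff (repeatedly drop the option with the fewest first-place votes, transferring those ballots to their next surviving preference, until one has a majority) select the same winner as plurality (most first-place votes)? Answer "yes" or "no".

no

Instant-runoff — R1 D 50, C 20, A 3, B 32, E 0 (E out); R2 D 50, C 20, A 3, B 32 (A out); R3 D 50, C 20, B 35 (C out); R4 D 50, B 55 (B winner). Winner: B.
Plurality — first-place votes: D 50, C 20, A 3, B 32, E 0. Winner: D.
The two methods disagree.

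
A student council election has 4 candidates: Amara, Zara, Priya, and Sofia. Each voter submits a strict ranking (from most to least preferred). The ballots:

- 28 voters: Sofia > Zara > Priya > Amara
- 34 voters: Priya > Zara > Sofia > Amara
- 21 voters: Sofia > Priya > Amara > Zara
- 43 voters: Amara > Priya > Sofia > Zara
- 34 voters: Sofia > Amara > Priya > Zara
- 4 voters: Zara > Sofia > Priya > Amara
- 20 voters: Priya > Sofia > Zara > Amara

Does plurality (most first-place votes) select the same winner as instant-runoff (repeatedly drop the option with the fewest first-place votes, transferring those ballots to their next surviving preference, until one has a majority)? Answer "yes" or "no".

Plurality — first-place votes: Amara 43, Zara 4, Priya 54, Sofia 83. Winner: Sofia.
Instant-runoff — R1 Amara 43, Zara 4, Priya 54, Sofia 83 (Zara out); R2 Amara 43, Priya 54, Sofia 87 (Amara out); R3 Priya 97, Sofia 87 (Priya winner). Winner: Priya.
The two methods disagree.

no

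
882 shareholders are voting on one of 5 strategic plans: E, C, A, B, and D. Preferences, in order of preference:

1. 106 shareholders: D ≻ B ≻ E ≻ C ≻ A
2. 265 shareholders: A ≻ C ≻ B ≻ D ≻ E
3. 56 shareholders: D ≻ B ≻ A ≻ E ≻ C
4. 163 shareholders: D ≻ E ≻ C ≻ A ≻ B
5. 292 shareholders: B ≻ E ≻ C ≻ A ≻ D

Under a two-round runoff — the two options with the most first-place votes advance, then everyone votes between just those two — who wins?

Round 1 first-place votes: E 0, C 0, A 265, B 292, D 325.
D and B advance.
Runoff: D is preferred to B by 325 voters; B by 557.
B wins the runoff.

B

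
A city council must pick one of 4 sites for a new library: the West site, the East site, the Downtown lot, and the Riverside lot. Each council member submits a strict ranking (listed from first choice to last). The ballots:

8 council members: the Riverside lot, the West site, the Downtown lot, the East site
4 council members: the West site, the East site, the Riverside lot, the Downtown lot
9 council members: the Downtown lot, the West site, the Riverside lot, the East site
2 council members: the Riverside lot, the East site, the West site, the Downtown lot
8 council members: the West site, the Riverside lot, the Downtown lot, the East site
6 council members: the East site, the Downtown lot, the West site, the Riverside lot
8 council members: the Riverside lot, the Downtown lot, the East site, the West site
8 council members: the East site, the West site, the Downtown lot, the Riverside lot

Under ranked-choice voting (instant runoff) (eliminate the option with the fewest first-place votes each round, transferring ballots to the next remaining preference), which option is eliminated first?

Round 1: the West site 12, the East site 14, the Downtown lot 9, the Riverside lot 18. Eliminate the Downtown lot.

the Downtown lot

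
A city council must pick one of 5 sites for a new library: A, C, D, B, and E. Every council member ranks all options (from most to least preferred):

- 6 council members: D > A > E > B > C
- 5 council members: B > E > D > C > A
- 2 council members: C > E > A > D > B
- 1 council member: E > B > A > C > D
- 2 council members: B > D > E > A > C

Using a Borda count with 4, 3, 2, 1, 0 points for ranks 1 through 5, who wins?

D

A: 6·3 + 5·0 + 2·2 + 1·2 + 2·1 = 26
C: 6·0 + 5·1 + 2·4 + 1·1 + 2·0 = 14
D: 6·4 + 5·2 + 2·1 + 1·0 + 2·3 = 42
B: 6·1 + 5·4 + 2·0 + 1·3 + 2·4 = 37
E: 6·2 + 5·3 + 2·3 + 1·4 + 2·2 = 41
D has the highest Borda score (42).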